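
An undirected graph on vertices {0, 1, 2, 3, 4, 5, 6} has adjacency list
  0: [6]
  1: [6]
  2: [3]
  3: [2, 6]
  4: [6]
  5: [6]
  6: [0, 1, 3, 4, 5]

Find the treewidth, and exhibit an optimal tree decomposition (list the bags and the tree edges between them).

Treewidth 1.
One such decomposition:
Bags: B1 = {1, 6}  B2 = {5, 6}  B3 = {4, 6}  B4 = {0, 6}  B5 = {3, 6}  B6 = {2, 3}
Tree: B1–B2, B1–B3, B3–B4, B2–B5, B5–B6

The largest bag has 2 vertices, giving width 1; this decomposition certifies tw(G) ≤ 1. Any graph with an edge has treewidth ≥ 1, and G has the edge 6–1. Combining the bounds, tw(G) = 1.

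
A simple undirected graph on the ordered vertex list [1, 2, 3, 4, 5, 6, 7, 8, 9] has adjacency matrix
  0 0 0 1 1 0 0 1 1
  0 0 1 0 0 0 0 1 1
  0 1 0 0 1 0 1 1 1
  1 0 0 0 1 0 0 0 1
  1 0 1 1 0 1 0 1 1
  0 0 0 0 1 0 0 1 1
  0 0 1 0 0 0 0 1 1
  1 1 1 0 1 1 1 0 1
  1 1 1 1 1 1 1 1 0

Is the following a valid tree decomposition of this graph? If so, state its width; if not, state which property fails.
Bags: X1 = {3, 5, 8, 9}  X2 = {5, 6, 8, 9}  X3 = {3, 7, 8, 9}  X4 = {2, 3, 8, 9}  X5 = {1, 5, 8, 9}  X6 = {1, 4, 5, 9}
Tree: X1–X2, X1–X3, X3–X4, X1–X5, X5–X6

Yes; width 3.

Checking the three conditions: (i) the bags cover all of {1, 2, 3, 4, 5, 6, 7, 8, 9}; (ii) for each edge, some bag contains both endpoints; (iii) the bags containing any fixed vertex form a subtree. All hold, so the decomposition is valid with width 4 − 1 = 3.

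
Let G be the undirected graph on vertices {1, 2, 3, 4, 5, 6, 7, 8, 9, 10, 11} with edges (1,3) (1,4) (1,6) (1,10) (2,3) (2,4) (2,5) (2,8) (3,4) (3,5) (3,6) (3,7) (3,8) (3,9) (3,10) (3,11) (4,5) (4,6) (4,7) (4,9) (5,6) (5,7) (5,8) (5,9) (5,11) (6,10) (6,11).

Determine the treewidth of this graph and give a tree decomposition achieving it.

Every bag has size at most 4, so the width is 4 − 1 = 3 and tw(G) ≤ 3. Conversely, {1, 3, 6, 10} is a clique of size 4, and the vertices of any clique must share a bag in every tree decomposition; so some bag has ≥ 4 vertices and tw(G) ≥ 3. Hence tw(G) = 3 exactly.

Treewidth 3.
One such decomposition:
Bags: B1 = {3, 4, 5, 6}  B2 = {2, 3, 4, 5}  B3 = {3, 5, 6, 11}  B4 = {3, 4, 5, 9}  B5 = {1, 3, 4, 6}  B6 = {1, 3, 6, 10}  B7 = {3, 4, 5, 7}  B8 = {2, 3, 5, 8}
Tree: B1–B2, B1–B3, B2–B4, B1–B5, B5–B6, B2–B7, B2–B8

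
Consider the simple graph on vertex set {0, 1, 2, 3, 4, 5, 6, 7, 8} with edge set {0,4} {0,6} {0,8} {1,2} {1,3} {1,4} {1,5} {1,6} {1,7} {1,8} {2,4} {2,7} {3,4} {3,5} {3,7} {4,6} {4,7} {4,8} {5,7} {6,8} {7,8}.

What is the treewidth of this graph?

3

A width-3 tree decomposition is:
Bags: B1 = {1, 2, 4, 7}  B2 = {1, 4, 7, 8}  B3 = {1, 4, 6, 8}  B4 = {1, 3, 4, 7}  B5 = {1, 3, 5, 7}  B6 = {0, 4, 6, 8}
Tree: B1–B2, B2–B3, B2–B4, B4–B5, B3–B6
Each bag holds 4 vertices, so the decomposition has width 3, which upper-bounds the treewidth. Conversely, {0, 4, 6, 8} is a clique of size 4, and the vertices of any clique must share a bag in every tree decomposition; so some bag has ≥ 4 vertices and tw(G) ≥ 3. Therefore the treewidth is 3.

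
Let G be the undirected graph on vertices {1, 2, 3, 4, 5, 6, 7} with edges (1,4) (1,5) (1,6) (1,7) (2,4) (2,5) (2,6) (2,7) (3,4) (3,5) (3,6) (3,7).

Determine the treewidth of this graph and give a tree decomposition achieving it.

The largest bag has 4 vertices, giving width 3; this decomposition certifies tw(G) ≤ 3. For the lower bound: the 4 vertex sets {3,7}, {1,6}, {2}, {5} are disjoint, each induces a connected subgraph, and every pair is joined by at least one edge of G. Contracting each set to a single vertex therefore yields K_{4} as a minor, and since treewidth is minor-monotone, tw(G) ≥ tw(K_{4}) = 3. Combining the bounds, tw(G) = 3.

Treewidth 3.
Bags: B1 = {1, 2, 3, 7}  B2 = {1, 2, 3, 6}  B3 = {1, 2, 3, 5}  B4 = {1, 2, 3, 4}
Tree: B1–B2, B2–B3, B3–B4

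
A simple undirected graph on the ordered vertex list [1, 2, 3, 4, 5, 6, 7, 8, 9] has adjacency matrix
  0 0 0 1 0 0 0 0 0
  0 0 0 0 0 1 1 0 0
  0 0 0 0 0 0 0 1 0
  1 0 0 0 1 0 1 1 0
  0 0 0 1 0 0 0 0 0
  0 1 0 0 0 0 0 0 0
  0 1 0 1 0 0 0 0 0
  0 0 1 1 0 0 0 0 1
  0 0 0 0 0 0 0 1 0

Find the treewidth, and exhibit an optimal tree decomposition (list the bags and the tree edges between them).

The largest bag has 2 vertices, giving width 1; this decomposition certifies tw(G) ≤ 1. Since G has at least one edge (e.g. 1–4), it is not an edgeless graph, so tw(G) ≥ 1. Hence tw(G) = 1 exactly.

Treewidth 1.
Bags: B1 = {1, 4}  B2 = {4, 7}  B3 = {4, 5}  B4 = {4, 8}  B5 = {2, 7}  B6 = {2, 6}  B7 = {8, 9}  B8 = {3, 8}
Tree: B1–B2, B1–B3, B2–B4, B2–B5, B5–B6, B4–B7, B7–B8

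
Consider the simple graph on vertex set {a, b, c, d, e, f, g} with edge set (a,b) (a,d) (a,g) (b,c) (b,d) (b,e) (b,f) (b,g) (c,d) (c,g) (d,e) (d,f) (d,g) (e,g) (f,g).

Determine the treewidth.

A width-3 tree decomposition is:
Bags: B1 = {b, d, e, g}  B2 = {b, c, d, g}  B3 = {b, d, f, g}  B4 = {a, b, d, g}
Tree: B1–B2, B1–B3, B3–B4
Each bag holds 4 vertices, so the decomposition has width 3, which upper-bounds the treewidth. Conversely, {b, d, e, g} is a clique of size 4, and the vertices of any clique must share a bag in every tree decomposition; so some bag has ≥ 4 vertices and tw(G) ≥ 3. Combining the bounds, tw(G) = 3.

3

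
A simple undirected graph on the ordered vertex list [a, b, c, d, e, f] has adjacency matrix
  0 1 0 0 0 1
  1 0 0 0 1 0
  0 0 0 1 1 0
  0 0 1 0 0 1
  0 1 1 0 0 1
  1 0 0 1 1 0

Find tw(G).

A width-2 tree decomposition is:
Bags: B1 = {c, d, f}  B2 = {c, e, f}  B3 = {a, e, f}  B4 = {a, b, e}
Tree: B1–B2, B2–B3, B3–B4
Each bag holds 3 vertices, so the decomposition has width 2, which upper-bounds the treewidth. Since d–c–e–f–d is a cycle in G, G is not acyclic. Forests are exactly the graphs of treewidth ≤ 1, so tw(G) ≥ 2. The upper and lower bounds meet at 2, so that is the treewidth.

2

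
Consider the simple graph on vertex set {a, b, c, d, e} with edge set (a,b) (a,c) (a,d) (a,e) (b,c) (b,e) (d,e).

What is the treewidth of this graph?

2

A width-2 tree decomposition is:
Bags: B1 = {a, b, e}  B2 = {a, d, e}  B3 = {a, b, c}
Tree: B1–B2, B1–B3
Each bag holds 3 vertices, so the decomposition has width 2, which upper-bounds the treewidth. On the other hand G contains the 3-clique {a, d, e}. A clique must lie in a single bag of any decomposition, so no decomposition can have width below 2. Combining the bounds, tw(G) = 2.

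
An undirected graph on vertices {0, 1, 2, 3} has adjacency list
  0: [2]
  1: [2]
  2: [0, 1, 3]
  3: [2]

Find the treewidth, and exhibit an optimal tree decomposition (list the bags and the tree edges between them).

Every bag has size at most 2, so the width is 2 − 1 = 1 and tw(G) ≤ 1. Any graph with an edge has treewidth ≥ 1, and G has the edge 2–3. Therefore the treewidth is 1.

Treewidth 1.
One such decomposition:
Bags: B1 = {2, 3}  B2 = {0, 2}  B3 = {1, 2}
Tree: B1–B2, B2–B3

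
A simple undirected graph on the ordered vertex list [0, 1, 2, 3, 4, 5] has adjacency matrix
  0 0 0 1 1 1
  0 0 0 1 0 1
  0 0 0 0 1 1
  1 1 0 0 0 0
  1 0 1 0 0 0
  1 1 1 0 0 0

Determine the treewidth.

2

A width-2 tree decomposition is:
Bags: B1 = {0, 1, 3}  B2 = {0, 1, 5}  B3 = {0, 4, 5}  B4 = {2, 4, 5}
Tree: B1–B2, B2–B3, B3–B4
The largest bag has 3 vertices, giving width 2; this decomposition certifies tw(G) ≤ 2. The edges 3–1–5–0–3 form a cycle, so G is not a tree and its treewidth is at least 2. The upper and lower bounds meet at 2, so that is the treewidth.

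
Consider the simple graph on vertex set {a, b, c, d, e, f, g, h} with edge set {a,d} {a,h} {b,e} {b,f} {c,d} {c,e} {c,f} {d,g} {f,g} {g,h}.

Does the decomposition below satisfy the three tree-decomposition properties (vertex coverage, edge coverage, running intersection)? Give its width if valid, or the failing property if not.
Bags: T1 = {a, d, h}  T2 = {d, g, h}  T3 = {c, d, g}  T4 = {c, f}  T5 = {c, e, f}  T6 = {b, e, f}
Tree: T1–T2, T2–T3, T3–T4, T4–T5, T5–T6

A tree decomposition must satisfy three properties: every vertex lies in some bag; for every edge, both endpoints lie together in some bag; and for every vertex, the bags containing it form a connected subtree. Here edge (g,f) lies in no bag, so the decomposition is invalid.

No — edge (g,f) lies in no bag.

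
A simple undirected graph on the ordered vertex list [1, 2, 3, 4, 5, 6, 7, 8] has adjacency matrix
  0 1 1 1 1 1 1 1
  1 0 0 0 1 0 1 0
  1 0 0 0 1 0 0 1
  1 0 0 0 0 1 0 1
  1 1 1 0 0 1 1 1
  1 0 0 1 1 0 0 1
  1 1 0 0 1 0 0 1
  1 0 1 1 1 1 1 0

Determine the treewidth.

3

A width-3 tree decomposition is:
Bags: B1 = {1, 5, 7, 8}  B2 = {1, 2, 5, 7}  B3 = {1, 5, 6, 8}  B4 = {1, 3, 5, 8}  B5 = {1, 4, 6, 8}
Tree: B1–B2, B1–B3, B1–B4, B3–B5
The largest bag has 4 vertices, giving width 3; this decomposition certifies tw(G) ≤ 3. On the other hand G contains the 4-clique {1, 4, 6, 8}. A clique must lie in a single bag of any decomposition, so no decomposition can have width below 3. Therefore the treewidth is 3.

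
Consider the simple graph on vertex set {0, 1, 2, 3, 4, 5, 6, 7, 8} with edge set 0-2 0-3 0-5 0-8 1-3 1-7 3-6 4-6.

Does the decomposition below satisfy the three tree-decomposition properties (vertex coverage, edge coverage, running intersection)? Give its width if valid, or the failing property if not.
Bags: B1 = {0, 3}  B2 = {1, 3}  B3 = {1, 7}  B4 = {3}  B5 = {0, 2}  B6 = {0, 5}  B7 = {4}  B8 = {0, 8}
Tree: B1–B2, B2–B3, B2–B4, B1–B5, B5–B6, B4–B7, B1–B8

No — vertex 6 appears in no bag.

A tree decomposition must satisfy three properties: every vertex lies in some bag; for every edge, both endpoints lie together in some bag; and for every vertex, the bags containing it form a connected subtree. Here vertex 6 appears in no bag, so the decomposition is invalid.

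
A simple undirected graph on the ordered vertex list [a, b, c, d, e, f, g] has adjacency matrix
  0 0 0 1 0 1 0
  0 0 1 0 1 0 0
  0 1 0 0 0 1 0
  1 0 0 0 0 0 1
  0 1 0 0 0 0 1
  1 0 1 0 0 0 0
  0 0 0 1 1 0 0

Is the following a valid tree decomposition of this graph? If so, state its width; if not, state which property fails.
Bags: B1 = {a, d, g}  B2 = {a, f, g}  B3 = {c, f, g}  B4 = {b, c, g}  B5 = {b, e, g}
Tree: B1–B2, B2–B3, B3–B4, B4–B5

Yes; width 2.

Checking the three conditions: (i) the bags cover all of {a, b, c, d, e, f, g}; (ii) for each edge, some bag contains both endpoints; (iii) the bags containing any fixed vertex form a subtree. All hold, so the decomposition is valid with width 3 − 1 = 2.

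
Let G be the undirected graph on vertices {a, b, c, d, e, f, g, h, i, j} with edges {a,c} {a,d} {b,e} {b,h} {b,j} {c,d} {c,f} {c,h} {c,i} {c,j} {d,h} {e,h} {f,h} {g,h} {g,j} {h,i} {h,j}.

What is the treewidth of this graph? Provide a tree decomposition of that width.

Every bag has size at most 3, so the width is 3 − 1 = 2 and tw(G) ≤ 2. Conversely, {g, h, j} is a clique of size 3, and the vertices of any clique must share a bag in every tree decomposition; so some bag has ≥ 3 vertices and tw(G) ≥ 2. Hence tw(G) = 2 exactly.

Treewidth 2.
One optimal decomposition is:
Bags: B1 = {c, h, j}  B2 = {c, h, i}  B3 = {c, d, h}  B4 = {b, h, j}  B5 = {a, c, d}  B6 = {g, h, j}  B7 = {c, f, h}  B8 = {b, e, h}
Tree: B1–B2, B1–B3, B1–B4, B3–B5, B4–B6, B1–B7, B4–B8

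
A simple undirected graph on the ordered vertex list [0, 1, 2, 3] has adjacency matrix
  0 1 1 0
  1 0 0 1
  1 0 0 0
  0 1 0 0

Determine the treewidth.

1

A width-1 tree decomposition is:
Bags: B1 = {1, 3}  B2 = {0, 1}  B3 = {0, 2}
Tree: B1–B2, B2–B3
Each bag holds 2 vertices, so the decomposition has width 1, which upper-bounds the treewidth. Since G has at least one edge (e.g. 1–3), it is not an edgeless graph, so tw(G) ≥ 1. Combining the bounds, tw(G) = 1.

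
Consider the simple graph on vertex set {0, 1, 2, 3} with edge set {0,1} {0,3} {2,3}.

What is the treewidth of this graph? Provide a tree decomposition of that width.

The largest bag has 2 vertices, giving width 1; this decomposition certifies tw(G) ≤ 1. Any graph with an edge has treewidth ≥ 1, and G has the edge 0–3. The upper and lower bounds meet at 1, so that is the treewidth.

Treewidth 1.
Bags: B1 = {0, 3}  B2 = {2, 3}  B3 = {0, 1}
Tree: B1–B2, B1–B3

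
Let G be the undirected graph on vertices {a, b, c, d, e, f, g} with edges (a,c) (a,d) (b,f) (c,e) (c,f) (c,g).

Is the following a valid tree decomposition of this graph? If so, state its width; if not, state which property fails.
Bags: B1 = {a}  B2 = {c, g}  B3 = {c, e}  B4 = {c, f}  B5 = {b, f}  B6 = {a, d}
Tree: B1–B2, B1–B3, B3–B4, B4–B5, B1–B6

A tree decomposition must satisfy three properties: every vertex lies in some bag; for every edge, both endpoints lie together in some bag; and for every vertex, the bags containing it form a connected subtree. Here edge (c,a) lies in no bag, so the decomposition is invalid.

No — edge (c,a) lies in no bag.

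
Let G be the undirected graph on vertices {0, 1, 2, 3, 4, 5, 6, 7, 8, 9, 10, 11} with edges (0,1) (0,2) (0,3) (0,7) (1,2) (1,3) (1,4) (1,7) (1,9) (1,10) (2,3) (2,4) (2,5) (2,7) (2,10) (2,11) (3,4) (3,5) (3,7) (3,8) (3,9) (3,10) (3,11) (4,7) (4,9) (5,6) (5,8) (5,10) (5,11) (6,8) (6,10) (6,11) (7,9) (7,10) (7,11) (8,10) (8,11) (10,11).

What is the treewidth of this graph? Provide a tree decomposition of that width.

Treewidth 4.
One optimal decomposition is:
Bags: B1 = {1, 2, 3, 7, 10}  B2 = {1, 2, 3, 4, 7}  B3 = {2, 3, 7, 10, 11}  B4 = {2, 3, 5, 10, 11}  B5 = {3, 5, 8, 10, 11}  B6 = {1, 3, 4, 7, 9}  B7 = {0, 1, 2, 3, 7}  B8 = {5, 6, 8, 10, 11}
Tree: B1–B2, B1–B3, B3–B4, B4–B5, B2–B6, B2–B7, B5–B8

The largest bag has 5 vertices, giving width 4; this decomposition certifies tw(G) ≤ 4. Conversely, {3, 5, 8, 10, 11} is a clique of size 5, and the vertices of any clique must share a bag in every tree decomposition; so some bag has ≥ 5 vertices and tw(G) ≥ 4. Hence tw(G) = 4 exactly.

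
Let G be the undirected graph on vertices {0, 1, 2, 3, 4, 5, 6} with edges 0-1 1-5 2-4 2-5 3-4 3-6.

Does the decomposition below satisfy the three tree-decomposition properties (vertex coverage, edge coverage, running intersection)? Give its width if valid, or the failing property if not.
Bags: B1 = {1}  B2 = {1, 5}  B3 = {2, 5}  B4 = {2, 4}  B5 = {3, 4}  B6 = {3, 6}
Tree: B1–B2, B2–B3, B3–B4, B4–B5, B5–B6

A tree decomposition must satisfy three properties: every vertex lies in some bag; for every edge, both endpoints lie together in some bag; and for every vertex, the bags containing it form a connected subtree. Here vertex 0 appears in no bag, so the decomposition is invalid.

No — vertex 0 appears in no bag.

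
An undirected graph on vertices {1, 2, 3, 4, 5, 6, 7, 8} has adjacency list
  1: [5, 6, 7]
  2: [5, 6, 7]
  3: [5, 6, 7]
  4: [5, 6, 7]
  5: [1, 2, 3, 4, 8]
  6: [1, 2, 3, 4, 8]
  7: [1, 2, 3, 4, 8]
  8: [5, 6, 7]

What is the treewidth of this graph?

A width-3 tree decomposition is:
Bags: B1 = {1, 5, 6, 7}  B2 = {5, 6, 7, 8}  B3 = {4, 5, 6, 7}  B4 = {2, 5, 6, 7}  B5 = {3, 5, 6, 7}
Tree: B1–B2, B2–B3, B3–B4, B4–B5
Each bag holds 4 vertices, so the decomposition has width 3, which upper-bounds the treewidth. For the lower bound: the 4 vertex sets {1,6}, {7,8}, {5}, {4} are disjoint, each induces a connected subgraph, and every pair is joined by at least one edge of G. Contracting each set to a single vertex therefore yields K_{4} as a minor, and since treewidth is minor-monotone, tw(G) ≥ tw(K_{4}) = 3. Combining the bounds, tw(G) = 3.

3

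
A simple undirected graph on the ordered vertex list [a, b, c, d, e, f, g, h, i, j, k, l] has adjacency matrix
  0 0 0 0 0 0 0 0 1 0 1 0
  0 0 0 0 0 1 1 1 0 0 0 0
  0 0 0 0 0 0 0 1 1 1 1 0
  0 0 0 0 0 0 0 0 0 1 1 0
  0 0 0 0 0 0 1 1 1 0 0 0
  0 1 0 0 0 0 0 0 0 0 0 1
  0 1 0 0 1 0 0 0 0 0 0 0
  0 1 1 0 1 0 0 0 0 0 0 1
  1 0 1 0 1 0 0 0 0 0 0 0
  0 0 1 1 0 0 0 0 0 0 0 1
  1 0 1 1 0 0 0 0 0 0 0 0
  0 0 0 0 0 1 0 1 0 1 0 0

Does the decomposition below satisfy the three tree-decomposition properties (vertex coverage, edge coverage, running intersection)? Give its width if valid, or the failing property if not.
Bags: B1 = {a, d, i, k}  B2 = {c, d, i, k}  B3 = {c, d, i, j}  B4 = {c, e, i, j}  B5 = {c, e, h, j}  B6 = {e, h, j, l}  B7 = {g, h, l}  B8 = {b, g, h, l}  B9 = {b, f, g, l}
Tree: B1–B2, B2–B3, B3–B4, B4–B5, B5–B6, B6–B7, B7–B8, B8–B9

A tree decomposition must satisfy three properties: every vertex lies in some bag; for every edge, both endpoints lie together in some bag; and for every vertex, the bags containing it form a connected subtree. Here edge (e,g) lies in no bag, so the decomposition is invalid.

No — edge (e,g) lies in no bag.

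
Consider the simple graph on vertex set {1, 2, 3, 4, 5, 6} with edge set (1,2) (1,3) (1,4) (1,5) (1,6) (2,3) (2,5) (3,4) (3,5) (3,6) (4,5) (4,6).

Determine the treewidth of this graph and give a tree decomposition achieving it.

Every bag has size at most 4, so the width is 4 − 1 = 3 and tw(G) ≤ 3. For the lower bound, the 4 vertices {1, 2, 3, 5} are pairwise adjacent, and any tree decomposition puts a clique entirely inside one bag — forcing width ≥ 3. Hence tw(G) = 3 exactly.

Treewidth 3.
One such decomposition:
Bags: B1 = {1, 3, 4, 6}  B2 = {1, 3, 4, 5}  B3 = {1, 2, 3, 5}
Tree: B1–B2, B2–B3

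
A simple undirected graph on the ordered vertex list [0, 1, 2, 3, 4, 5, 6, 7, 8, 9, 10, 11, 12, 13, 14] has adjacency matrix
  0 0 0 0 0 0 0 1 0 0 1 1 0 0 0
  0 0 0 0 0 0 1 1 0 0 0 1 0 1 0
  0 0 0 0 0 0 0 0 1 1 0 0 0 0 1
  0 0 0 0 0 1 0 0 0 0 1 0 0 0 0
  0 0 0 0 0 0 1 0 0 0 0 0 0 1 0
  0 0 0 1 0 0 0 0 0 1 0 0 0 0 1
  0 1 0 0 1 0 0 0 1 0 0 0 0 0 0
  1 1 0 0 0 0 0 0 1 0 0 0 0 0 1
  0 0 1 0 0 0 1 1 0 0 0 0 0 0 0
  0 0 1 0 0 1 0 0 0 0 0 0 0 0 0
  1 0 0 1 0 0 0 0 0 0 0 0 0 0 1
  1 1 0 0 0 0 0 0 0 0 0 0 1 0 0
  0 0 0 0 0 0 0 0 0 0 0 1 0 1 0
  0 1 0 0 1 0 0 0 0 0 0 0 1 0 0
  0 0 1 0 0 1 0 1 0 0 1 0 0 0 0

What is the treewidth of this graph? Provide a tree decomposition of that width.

Every bag has size at most 4, so the width is 4 − 1 = 3 and tw(G) ≤ 3. For the lower bound: the 4 vertex sets {4,12,13}, {11}, {1}, {0,6,7,8} are disjoint, each induces a connected subgraph, and every pair is joined by at least one edge of G. Contracting each set to a single vertex therefore yields K_{4} as a minor, and since treewidth is minor-monotone, tw(G) ≥ tw(K_{4}) = 3. The upper and lower bounds meet at 3, so that is the treewidth.

Treewidth 3.
One such decomposition:
Bags: B1 = {4, 11, 12, 13}  B2 = {1, 4, 11, 13}  B3 = {1, 4, 6, 11}  B4 = {0, 1, 6, 11}  B5 = {0, 1, 6, 7}  B6 = {0, 6, 7, 8}  B7 = {0, 7, 8, 10}  B8 = {7, 8, 10, 14}  B9 = {2, 8, 10, 14}  B10 = {2, 3, 10, 14}  B11 = {2, 3, 5, 14}  B12 = {2, 3, 5, 9}
Tree: B1–B2, B2–B3, B3–B4, B4–B5, B5–B6, B6–B7, B7–B8, B8–B9, B9–B10, B10–B11, B11–B12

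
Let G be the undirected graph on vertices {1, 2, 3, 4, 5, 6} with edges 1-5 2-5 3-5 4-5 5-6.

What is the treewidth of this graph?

1

A width-1 tree decomposition is:
Bags: B1 = {2, 5}  B2 = {5, 6}  B3 = {3, 5}  B4 = {1, 5}  B5 = {4, 5}
Tree: B1–B2, B1–B3, B3–B4, B2–B5
The largest bag has 2 vertices, giving width 1; this decomposition certifies tw(G) ≤ 1. G has an edge, so its treewidth is at least 1. Combining the bounds, tw(G) = 1.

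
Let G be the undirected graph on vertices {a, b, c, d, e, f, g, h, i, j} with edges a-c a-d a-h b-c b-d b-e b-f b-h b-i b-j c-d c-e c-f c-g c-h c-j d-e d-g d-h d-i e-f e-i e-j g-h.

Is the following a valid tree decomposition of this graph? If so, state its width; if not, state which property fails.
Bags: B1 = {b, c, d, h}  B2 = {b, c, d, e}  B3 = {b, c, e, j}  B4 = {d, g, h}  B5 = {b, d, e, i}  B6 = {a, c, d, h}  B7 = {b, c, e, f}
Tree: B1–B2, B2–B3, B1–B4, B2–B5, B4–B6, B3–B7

No — edge (c,g) lies in no bag.

A tree decomposition must satisfy three properties: every vertex lies in some bag; for every edge, both endpoints lie together in some bag; and for every vertex, the bags containing it form a connected subtree. Here edge (c,g) lies in no bag, so the decomposition is invalid.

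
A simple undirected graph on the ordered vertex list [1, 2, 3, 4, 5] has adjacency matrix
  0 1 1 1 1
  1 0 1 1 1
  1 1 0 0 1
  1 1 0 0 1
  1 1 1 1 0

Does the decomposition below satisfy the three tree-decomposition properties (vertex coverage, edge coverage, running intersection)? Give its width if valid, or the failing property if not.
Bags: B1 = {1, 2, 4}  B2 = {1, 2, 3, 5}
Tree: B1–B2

No — edge (5,4) lies in no bag.

A tree decomposition must satisfy three properties: every vertex lies in some bag; for every edge, both endpoints lie together in some bag; and for every vertex, the bags containing it form a connected subtree. Here edge (5,4) lies in no bag, so the decomposition is invalid.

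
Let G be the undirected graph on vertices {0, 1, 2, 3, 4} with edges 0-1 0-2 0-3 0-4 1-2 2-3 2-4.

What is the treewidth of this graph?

A width-2 tree decomposition is:
Bags: B1 = {0, 1, 2}  B2 = {0, 2, 4}  B3 = {0, 2, 3}
Tree: B1–B2, B1–B3
Every bag has size at most 3, so the width is 3 − 1 = 2 and tw(G) ≤ 2. On the other hand G contains the 3-clique {0, 1, 2}. A clique must lie in a single bag of any decomposition, so no decomposition can have width below 2. Therefore the treewidth is 2.

2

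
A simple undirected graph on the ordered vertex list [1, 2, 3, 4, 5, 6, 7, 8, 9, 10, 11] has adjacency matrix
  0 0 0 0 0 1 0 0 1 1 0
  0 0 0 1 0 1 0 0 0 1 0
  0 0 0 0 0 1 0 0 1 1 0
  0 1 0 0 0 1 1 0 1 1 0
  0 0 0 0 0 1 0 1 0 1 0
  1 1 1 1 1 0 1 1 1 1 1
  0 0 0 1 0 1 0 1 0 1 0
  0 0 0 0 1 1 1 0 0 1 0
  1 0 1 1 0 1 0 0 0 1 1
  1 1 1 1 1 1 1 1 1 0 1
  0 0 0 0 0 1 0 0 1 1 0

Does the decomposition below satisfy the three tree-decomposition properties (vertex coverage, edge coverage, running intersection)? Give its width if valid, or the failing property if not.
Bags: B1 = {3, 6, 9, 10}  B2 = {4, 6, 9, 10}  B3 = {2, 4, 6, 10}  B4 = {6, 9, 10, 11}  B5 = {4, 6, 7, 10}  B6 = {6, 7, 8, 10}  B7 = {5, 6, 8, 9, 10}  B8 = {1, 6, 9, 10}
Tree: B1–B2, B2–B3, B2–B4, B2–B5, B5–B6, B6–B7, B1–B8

A tree decomposition must satisfy three properties: every vertex lies in some bag; for every edge, both endpoints lie together in some bag; and for every vertex, the bags containing it form a connected subtree. Here bags containing vertex 9 are not connected in the tree, so the decomposition is invalid.

No — bags containing vertex 9 are not connected in the tree.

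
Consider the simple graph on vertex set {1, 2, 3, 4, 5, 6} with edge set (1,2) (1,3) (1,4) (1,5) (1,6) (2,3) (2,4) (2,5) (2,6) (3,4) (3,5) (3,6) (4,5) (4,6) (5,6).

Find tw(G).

5

A width-5 tree decomposition is:
Bags: B1 = {1, 2, 3, 4, 5, 6}
Tree: (single bag)
With just one bag of size 6, the width is 6 − 1 = 5, so tw(G) ≤ 5. On the other hand G contains the 6-clique {1, 2, 3, 4, 5, 6}. A clique must lie in a single bag of any decomposition, so no decomposition can have width below 5. Combining the bounds, tw(G) = 5.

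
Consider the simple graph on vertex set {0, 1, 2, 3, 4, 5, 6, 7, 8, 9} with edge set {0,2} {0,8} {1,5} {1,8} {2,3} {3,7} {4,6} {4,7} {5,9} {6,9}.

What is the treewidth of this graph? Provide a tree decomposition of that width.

Treewidth 2.
Bags: B1 = {4, 6, 7}  B2 = {6, 7, 9}  B3 = {5, 7, 9}  B4 = {1, 5, 7}  B5 = {1, 7, 8}  B6 = {0, 7, 8}  B7 = {0, 2, 7}  B8 = {2, 3, 7}
Tree: B1–B2, B2–B3, B3–B4, B4–B5, B5–B6, B6–B7, B7–B8

The largest bag has 3 vertices, giving width 2; this decomposition certifies tw(G) ≤ 2. Since 7–4–6–9–5–1–8–0–2–3–7 is a cycle in G, G is not acyclic. Forests are exactly the graphs of treewidth ≤ 1, so tw(G) ≥ 2. Therefore the treewidth is 2.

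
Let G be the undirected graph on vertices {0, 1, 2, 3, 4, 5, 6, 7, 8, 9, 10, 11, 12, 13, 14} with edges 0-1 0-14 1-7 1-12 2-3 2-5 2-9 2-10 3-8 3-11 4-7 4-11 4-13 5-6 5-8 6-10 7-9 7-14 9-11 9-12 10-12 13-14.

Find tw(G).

3

A width-3 tree decomposition is:
Bags: B1 = {3, 5, 6, 8}  B2 = {2, 3, 5, 6}  B3 = {2, 3, 6, 10}  B4 = {2, 3, 10, 11}  B5 = {2, 9, 10, 11}  B6 = {9, 10, 11, 12}  B7 = {4, 9, 11, 12}  B8 = {4, 7, 9, 12}  B9 = {1, 4, 7, 12}  B10 = {1, 4, 7, 13}  B11 = {1, 7, 13, 14}  B12 = {0, 1, 13, 14}
Tree: B1–B2, B2–B3, B3–B4, B4–B5, B5–B6, B6–B7, B7–B8, B8–B9, B9–B10, B10–B11, B11–B12
The largest bag has 4 vertices, giving width 3; this decomposition certifies tw(G) ≤ 3. For the lower bound: the 4 vertex sets {5,6,8}, {3}, {2}, {9,10,11,12} are disjoint, each induces a connected subgraph, and every pair is joined by at least one edge of G. Contracting each set to a single vertex therefore yields K_{4} as a minor, and since treewidth is minor-monotone, tw(G) ≥ tw(K_{4}) = 3. The upper and lower bounds meet at 3, so that is the treewidth.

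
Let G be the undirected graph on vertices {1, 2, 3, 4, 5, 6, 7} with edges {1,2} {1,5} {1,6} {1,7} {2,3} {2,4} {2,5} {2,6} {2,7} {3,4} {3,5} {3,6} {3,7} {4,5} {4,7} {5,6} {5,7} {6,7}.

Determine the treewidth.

4

A width-4 tree decomposition is:
Bags: B1 = {2, 3, 5, 6, 7}  B2 = {2, 3, 4, 5, 7}  B3 = {1, 2, 5, 6, 7}
Tree: B1–B2, B1–B3
Each bag holds 5 vertices, so the decomposition has width 4, which upper-bounds the treewidth. On the other hand G contains the 5-clique {1, 2, 5, 6, 7}. A clique must lie in a single bag of any decomposition, so no decomposition can have width below 4. Combining the bounds, tw(G) = 4.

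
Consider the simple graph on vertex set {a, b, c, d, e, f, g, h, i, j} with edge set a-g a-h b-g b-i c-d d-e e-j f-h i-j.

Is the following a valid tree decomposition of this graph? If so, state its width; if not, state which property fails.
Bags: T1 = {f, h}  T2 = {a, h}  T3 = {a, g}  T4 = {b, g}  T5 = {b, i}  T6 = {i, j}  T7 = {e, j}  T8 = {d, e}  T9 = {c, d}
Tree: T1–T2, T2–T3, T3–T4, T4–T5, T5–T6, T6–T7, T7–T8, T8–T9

Every vertex of G appears in some bag (union = {a, b, c, d, e, f, g, h, i, j}); every edge is covered by a bag; and for each vertex v the set of bags containing v is connected in the bag tree. The decomposition is therefore valid. The largest bag has 2 vertices, so the width is 1.

Yes; width 1.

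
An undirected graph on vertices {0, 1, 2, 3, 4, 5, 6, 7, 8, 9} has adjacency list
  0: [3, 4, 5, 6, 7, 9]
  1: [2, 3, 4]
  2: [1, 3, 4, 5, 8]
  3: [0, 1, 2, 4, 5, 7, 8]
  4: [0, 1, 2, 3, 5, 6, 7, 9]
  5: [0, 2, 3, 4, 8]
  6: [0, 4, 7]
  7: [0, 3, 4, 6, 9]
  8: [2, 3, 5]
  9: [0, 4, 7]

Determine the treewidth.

A width-3 tree decomposition is:
Bags: B1 = {0, 4, 6, 7}  B2 = {0, 4, 7, 9}  B3 = {0, 3, 4, 7}  B4 = {0, 3, 4, 5}  B5 = {2, 3, 4, 5}  B6 = {2, 3, 5, 8}  B7 = {1, 2, 3, 4}
Tree: B1–B2, B1–B3, B3–B4, B4–B5, B5–B6, B5–B7
The largest bag has 4 vertices, giving width 3; this decomposition certifies tw(G) ≤ 3. For the lower bound, the 4 vertices {2, 3, 5, 8} are pairwise adjacent, and any tree decomposition puts a clique entirely inside one bag — forcing width ≥ 3. Therefore the treewidth is 3.

3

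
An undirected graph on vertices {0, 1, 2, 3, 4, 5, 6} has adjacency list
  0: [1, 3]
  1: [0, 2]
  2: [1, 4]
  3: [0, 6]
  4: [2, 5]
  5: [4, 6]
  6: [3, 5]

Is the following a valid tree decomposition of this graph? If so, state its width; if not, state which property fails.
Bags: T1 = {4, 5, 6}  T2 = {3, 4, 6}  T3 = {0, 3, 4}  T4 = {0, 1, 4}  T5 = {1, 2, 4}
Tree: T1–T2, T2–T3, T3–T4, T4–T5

Yes; width 2.

Checking the three conditions: (i) the bags cover all of {0, 1, 2, 3, 4, 5, 6}; (ii) for each edge, some bag contains both endpoints; (iii) the bags containing any fixed vertex form a subtree. All hold, so the decomposition is valid with width 3 − 1 = 2.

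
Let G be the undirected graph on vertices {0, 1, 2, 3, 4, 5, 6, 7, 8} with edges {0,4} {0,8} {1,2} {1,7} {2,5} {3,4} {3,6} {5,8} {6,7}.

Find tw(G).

2

A width-2 tree decomposition is:
Bags: B1 = {3, 4, 6}  B2 = {0, 4, 6}  B3 = {0, 6, 8}  B4 = {5, 6, 8}  B5 = {2, 5, 6}  B6 = {1, 2, 6}  B7 = {1, 6, 7}
Tree: B1–B2, B2–B3, B3–B4, B4–B5, B5–B6, B6–B7
Every bag has size at most 3, so the width is 3 − 1 = 2 and tw(G) ≤ 2. Since 6–3–4–0–8–5–2–1–7–6 is a cycle in G, G is not acyclic. Forests are exactly the graphs of treewidth ≤ 1, so tw(G) ≥ 2. Combining the bounds, tw(G) = 2.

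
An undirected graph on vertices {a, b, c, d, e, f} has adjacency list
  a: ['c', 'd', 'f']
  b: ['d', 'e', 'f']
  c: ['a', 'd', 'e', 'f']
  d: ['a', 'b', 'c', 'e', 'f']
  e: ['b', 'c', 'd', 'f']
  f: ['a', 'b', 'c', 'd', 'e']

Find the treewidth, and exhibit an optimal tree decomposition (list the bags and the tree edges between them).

Treewidth 3.
One such decomposition:
Bags: B1 = {b, d, e, f}  B2 = {c, d, e, f}  B3 = {a, c, d, f}
Tree: B1–B2, B2–B3

The largest bag has 4 vertices, giving width 3; this decomposition certifies tw(G) ≤ 3. For the lower bound, the 4 vertices {c, d, e, f} are pairwise adjacent, and any tree decomposition puts a clique entirely inside one bag — forcing width ≥ 3. The upper and lower bounds meet at 3, so that is the treewidth.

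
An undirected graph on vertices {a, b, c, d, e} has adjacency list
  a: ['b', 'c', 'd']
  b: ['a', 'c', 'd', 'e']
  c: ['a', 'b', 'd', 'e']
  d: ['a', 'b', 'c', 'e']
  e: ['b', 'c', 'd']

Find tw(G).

3

A width-3 tree decomposition is:
Bags: B1 = {a, b, c, d}  B2 = {b, c, d, e}
Tree: B1–B2
The largest bag has 4 vertices, giving width 3; this decomposition certifies tw(G) ≤ 3. For the lower bound, the 4 vertices {b, c, d, e} are pairwise adjacent, and any tree decomposition puts a clique entirely inside one bag — forcing width ≥ 3. The upper and lower bounds meet at 3, so that is the treewidth.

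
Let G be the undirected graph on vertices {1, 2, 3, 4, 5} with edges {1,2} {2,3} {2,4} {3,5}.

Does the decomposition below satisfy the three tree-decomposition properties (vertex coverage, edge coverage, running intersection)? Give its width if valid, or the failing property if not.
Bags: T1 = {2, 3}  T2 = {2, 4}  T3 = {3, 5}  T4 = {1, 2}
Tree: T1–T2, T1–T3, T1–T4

Vertex coverage: the bags together contain {1, 2, 3, 4, 5}, the full vertex set. Edge coverage: each edge of G has both endpoints in at least one bag. Running intersection: for every vertex, the bags containing it form a connected subtree. All three properties hold, so this is a valid tree decomposition of width max|bag| − 1 = 1, and hence tw(G) ≤ 1.

Yes; width 1.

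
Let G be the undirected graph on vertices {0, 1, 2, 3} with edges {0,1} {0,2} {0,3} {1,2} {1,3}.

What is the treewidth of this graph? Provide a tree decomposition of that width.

Treewidth 2.
Bags: B1 = {0, 1, 2}  B2 = {0, 1, 3}
Tree: B1–B2

Every bag has size at most 3, so the width is 3 − 1 = 2 and tw(G) ≤ 2. Conversely, {0, 1, 2} is a clique of size 3, and the vertices of any clique must share a bag in every tree decomposition; so some bag has ≥ 3 vertices and tw(G) ≥ 2. Therefore the treewidth is 2.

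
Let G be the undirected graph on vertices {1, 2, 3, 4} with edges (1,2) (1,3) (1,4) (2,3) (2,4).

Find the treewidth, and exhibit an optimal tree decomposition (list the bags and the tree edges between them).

Treewidth 2.
One such decomposition:
Bags: B1 = {1, 2, 3}  B2 = {1, 2, 4}
Tree: B1–B2

Each bag holds 3 vertices, so the decomposition has width 2, which upper-bounds the treewidth. On the other hand G contains the 3-clique {1, 2, 3}. A clique must lie in a single bag of any decomposition, so no decomposition can have width below 2. Combining the bounds, tw(G) = 2.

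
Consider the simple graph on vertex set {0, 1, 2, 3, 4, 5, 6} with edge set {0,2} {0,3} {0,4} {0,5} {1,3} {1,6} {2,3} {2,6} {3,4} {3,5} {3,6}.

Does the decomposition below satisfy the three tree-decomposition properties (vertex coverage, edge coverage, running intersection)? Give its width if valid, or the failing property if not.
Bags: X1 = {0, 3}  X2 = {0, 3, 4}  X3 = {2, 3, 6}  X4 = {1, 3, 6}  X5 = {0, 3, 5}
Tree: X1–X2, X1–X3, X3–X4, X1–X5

No — edge (2,0) lies in no bag.

A tree decomposition must satisfy three properties: every vertex lies in some bag; for every edge, both endpoints lie together in some bag; and for every vertex, the bags containing it form a connected subtree. Here edge (2,0) lies in no bag, so the decomposition is invalid.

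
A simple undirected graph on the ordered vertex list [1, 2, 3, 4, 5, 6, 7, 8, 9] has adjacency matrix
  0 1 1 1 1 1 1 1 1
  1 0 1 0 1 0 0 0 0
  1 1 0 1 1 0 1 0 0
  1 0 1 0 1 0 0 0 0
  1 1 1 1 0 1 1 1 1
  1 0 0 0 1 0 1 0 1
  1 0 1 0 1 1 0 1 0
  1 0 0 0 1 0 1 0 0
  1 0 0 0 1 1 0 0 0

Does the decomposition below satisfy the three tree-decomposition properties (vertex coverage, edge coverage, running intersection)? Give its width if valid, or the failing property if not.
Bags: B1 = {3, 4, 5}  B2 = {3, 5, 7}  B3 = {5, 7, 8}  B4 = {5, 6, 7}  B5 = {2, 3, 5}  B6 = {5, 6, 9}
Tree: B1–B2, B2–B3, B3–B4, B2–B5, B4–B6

No — vertex 1 appears in no bag.

A tree decomposition must satisfy three properties: every vertex lies in some bag; for every edge, both endpoints lie together in some bag; and for every vertex, the bags containing it form a connected subtree. Here vertex 1 appears in no bag, so the decomposition is invalid.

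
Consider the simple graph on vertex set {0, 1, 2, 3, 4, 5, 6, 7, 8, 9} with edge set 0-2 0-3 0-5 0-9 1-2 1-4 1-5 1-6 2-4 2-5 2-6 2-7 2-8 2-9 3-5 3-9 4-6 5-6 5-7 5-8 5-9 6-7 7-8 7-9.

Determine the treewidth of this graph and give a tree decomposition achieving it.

Each bag holds 4 vertices, so the decomposition has width 3, which upper-bounds the treewidth. Conversely, {1, 2, 4, 6} is a clique of size 4, and the vertices of any clique must share a bag in every tree decomposition; so some bag has ≥ 4 vertices and tw(G) ≥ 3. Hence tw(G) = 3 exactly.

Treewidth 3.
One such decomposition:
Bags: B1 = {2, 5, 7, 9}  B2 = {2, 5, 6, 7}  B3 = {0, 2, 5, 9}  B4 = {2, 5, 7, 8}  B5 = {1, 2, 5, 6}  B6 = {1, 2, 4, 6}  B7 = {0, 3, 5, 9}
Tree: B1–B2, B1–B3, B2–B4, B2–B5, B5–B6, B3–B7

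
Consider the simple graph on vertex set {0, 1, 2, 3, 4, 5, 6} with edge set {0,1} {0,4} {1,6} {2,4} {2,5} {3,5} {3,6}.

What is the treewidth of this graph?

2

A width-2 tree decomposition is:
Bags: B1 = {2, 4, 5}  B2 = {0, 4, 5}  B3 = {0, 1, 5}  B4 = {1, 5, 6}  B5 = {3, 5, 6}
Tree: B1–B2, B2–B3, B3–B4, B4–B5
Each bag holds 3 vertices, so the decomposition has width 2, which upper-bounds the treewidth. For the lower bound, G contains the cycle 5–2–4–0–1–6–3–5, so G is not a forest; only forests have treewidth ≤ 1, hence tw(G) ≥ 2. Hence tw(G) = 2 exactly.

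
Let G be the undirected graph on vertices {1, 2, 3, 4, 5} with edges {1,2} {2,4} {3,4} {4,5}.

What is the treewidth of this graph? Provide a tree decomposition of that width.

Every bag has size at most 2, so the width is 2 − 1 = 1 and tw(G) ≤ 1. Since G has at least one edge (e.g. 4–2), it is not an edgeless graph, so tw(G) ≥ 1. Hence tw(G) = 1 exactly.

Treewidth 1.
One optimal decomposition is:
Bags: B1 = {2, 4}  B2 = {3, 4}  B3 = {4, 5}  B4 = {1, 2}
Tree: B1–B2, B2–B3, B1–B4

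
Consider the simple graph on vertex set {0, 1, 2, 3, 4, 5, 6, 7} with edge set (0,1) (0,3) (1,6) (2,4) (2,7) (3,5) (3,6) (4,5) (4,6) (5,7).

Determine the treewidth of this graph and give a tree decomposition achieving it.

Every bag has size at most 3, so the width is 3 − 1 = 2 and tw(G) ≤ 2. The edges 7–2–4–5–7 form a cycle, so G is not a tree and its treewidth is at least 2. Combining the bounds, tw(G) = 2.

Treewidth 2.
One such decomposition:
Bags: B1 = {2, 5, 7}  B2 = {2, 4, 5}  B3 = {3, 4, 5}  B4 = {3, 4, 6}  B5 = {0, 3, 6}  B6 = {0, 1, 6}
Tree: B1–B2, B2–B3, B3–B4, B4–B5, B5–B6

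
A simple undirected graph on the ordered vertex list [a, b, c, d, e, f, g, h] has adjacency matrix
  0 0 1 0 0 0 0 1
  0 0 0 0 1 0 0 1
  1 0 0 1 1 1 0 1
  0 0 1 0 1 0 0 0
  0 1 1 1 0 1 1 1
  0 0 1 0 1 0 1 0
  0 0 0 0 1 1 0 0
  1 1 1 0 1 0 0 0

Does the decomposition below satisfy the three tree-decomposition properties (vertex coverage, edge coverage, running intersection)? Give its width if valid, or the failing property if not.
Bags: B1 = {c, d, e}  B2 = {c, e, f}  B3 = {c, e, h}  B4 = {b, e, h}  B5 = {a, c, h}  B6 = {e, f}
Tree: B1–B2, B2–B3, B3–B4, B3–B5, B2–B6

A tree decomposition must satisfy three properties: every vertex lies in some bag; for every edge, both endpoints lie together in some bag; and for every vertex, the bags containing it form a connected subtree. Here vertex g appears in no bag, so the decomposition is invalid.

No — vertex g appears in no bag.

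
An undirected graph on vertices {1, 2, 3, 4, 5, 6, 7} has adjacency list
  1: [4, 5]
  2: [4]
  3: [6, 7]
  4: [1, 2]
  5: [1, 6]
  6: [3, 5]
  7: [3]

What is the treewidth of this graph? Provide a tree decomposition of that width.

Every bag has size at most 2, so the width is 2 − 1 = 1 and tw(G) ≤ 1. G has an edge, so its treewidth is at least 1. Combining the bounds, tw(G) = 1.

Treewidth 1.
One such decomposition:
Bags: B1 = {3, 7}  B2 = {3, 6}  B3 = {5, 6}  B4 = {1, 5}  B5 = {1, 4}  B6 = {2, 4}
Tree: B1–B2, B2–B3, B3–B4, B4–B5, B5–B6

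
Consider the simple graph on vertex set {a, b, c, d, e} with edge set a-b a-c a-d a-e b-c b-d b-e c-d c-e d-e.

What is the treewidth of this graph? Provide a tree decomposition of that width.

With just one bag of size 5, the width is 5 − 1 = 4, so tw(G) ≤ 4. On the other hand G contains the 5-clique {a, b, c, d, e}. A clique must lie in a single bag of any decomposition, so no decomposition can have width below 4. Therefore the treewidth is 4.

Treewidth 4.
Bags: B1 = {a, b, c, d, e}
Tree: (single bag)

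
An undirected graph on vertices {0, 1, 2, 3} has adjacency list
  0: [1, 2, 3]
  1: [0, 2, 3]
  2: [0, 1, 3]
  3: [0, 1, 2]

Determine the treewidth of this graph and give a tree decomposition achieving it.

With just one bag of size 4, the width is 4 − 1 = 3, so tw(G) ≤ 3. Conversely, {0, 1, 2, 3} is a clique of size 4, and the vertices of any clique must share a bag in every tree decomposition; so some bag has ≥ 4 vertices and tw(G) ≥ 3. The upper and lower bounds meet at 3, so that is the treewidth.

Treewidth 3.
Bags: B1 = {0, 1, 2, 3}
Tree: (single bag)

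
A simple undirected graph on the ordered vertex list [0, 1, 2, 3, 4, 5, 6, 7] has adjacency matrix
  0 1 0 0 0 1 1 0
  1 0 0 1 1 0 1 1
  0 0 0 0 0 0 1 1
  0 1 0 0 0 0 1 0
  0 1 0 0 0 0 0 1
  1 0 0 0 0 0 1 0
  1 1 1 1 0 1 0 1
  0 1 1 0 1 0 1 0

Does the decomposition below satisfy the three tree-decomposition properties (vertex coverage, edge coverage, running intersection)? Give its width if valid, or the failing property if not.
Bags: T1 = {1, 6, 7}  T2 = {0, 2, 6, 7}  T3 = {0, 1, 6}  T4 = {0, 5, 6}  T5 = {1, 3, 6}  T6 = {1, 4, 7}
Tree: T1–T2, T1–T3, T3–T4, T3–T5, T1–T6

A tree decomposition must satisfy three properties: every vertex lies in some bag; for every edge, both endpoints lie together in some bag; and for every vertex, the bags containing it form a connected subtree. Here bags containing vertex 0 are not connected in the tree, so the decomposition is invalid.

No — bags containing vertex 0 are not connected in the tree.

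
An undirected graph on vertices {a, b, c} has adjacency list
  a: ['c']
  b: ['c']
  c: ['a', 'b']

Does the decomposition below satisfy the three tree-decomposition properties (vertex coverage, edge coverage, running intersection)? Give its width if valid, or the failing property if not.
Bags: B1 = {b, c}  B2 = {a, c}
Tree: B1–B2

Yes; width 1.

Vertex coverage: the bags together contain {a, b, c}, the full vertex set. Edge coverage: each edge of G has both endpoints in at least one bag. Running intersection: for every vertex, the bags containing it form a connected subtree. All three properties hold, so this is a valid tree decomposition of width max|bag| − 1 = 1, and hence tw(G) ≤ 1.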